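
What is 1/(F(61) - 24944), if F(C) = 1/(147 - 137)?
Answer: -10/249439 ≈ -4.0090e-5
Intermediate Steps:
F(C) = 1/10
1/(F(61) - 24944) = 1/(1/10 - 24944) = 1/(-249439/10) = -10/249439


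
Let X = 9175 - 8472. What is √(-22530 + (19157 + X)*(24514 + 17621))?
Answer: √836778570 ≈ 28927.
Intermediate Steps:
X = 703
√(-22530 + (19157 + X)*(24514 + 17621)) = √(-22530 + (19157 + 703)*(24514 + 17621)) = √(-22530 + 19860*42135) = √(-22530 + 836801100) = √836778570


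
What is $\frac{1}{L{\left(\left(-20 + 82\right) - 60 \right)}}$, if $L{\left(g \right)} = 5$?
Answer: $\frac{1}{5} \approx 0.2$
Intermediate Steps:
$\frac{1}{L{\left(\left(-20 + 82\right) - 60 \right)}} = \frac{1}{5}$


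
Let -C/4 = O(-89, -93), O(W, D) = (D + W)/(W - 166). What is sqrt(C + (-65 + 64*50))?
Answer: sqrt(203667735)/255 ≈ 55.966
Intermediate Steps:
O(W, D) = (D + W)/(-166 + W)
C = -728/255 (C = -4*(-93 - 89)/(-166 - 89) = -4*(-182)/(-255) = -(-4)*(-182)/255 = -4*182/255 = -728/255 ≈ -2.8549)
sqrt(C + (-65 + 64*50)) = sqrt(-728/255 + (-65 + 64*50)) = sqrt(-728/255 + (-65 + 3200)) = sqrt(-728/255 + 3135) = sqrt(798697/255) = sqrt(203667735)/255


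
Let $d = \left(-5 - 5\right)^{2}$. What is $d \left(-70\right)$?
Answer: $-7000$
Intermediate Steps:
$d = 100$ ($d = \left(-10\right)^{2} = 100$)
$d \left(-70\right) = 100 \left(-70\right) = -7000$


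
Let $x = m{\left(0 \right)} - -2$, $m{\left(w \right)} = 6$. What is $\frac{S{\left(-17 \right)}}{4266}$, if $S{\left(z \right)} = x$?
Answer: $\frac{4}{2133} \approx 0.0018753$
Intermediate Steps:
$x = 8$ ($x = 6 - -2 = 6 + 2 = 8$)
$S{\left(z \right)} = 8$
$\frac{S{\left(-17 \right)}}{4266} = \frac{8}{4266} = 8 \cdot \frac{1}{4266} = \frac{4}{2133}$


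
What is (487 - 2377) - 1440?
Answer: -3330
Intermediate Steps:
(487 - 2377) - 1440 = -1890 - 1440 = -3330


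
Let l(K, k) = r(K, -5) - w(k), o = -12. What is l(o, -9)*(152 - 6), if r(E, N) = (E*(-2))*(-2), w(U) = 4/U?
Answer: -62488/9 ≈ -6943.1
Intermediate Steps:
r(E, N) = 4*E (r(E, N) = -2*E*(-2) = 4*E)
l(K, k) = -4/k + 4*K (l(K, k) = 4*K - 4/k = -4/k + 4*K)
l(o, -9)*(152 - 6) = (-4/(-9) + 4*(-12))*(152 - 6) = (-4*(-⅑) - 48)*146 = (4/9 - 48)*146 = -428/9*146 = -62488/9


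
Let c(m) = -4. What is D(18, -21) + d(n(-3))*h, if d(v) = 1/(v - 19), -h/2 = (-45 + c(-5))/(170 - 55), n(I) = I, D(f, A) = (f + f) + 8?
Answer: 55611/1265 ≈ 43.961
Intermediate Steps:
D(f, A) = 8 + 2*f (D(f, A) = 2*f + 8 = 8 + 2*f)
h = 98/115 (h = -2*(-45 - 4)/(170 - 55) = -(-98)/115 = -2*(-49/115) = 98/115 ≈ 0.85217)
d(v) = 1/(-19 + v)
D(18, -21) + d(n(-3))*h = (8 + 2*18) + (98/115)/(-19 - 3) = (8 + 36) + (98/115)/(-22) = 44 - 1/22*98/115 = 44 - 49/1265 = 55611/1265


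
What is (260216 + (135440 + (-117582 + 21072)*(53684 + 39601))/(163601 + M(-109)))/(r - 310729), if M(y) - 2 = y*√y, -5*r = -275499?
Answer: -13730945438295195/17106218219956574 + 2453262975475*I*√109/17106218219956574 ≈ -0.80269 + 0.0014973*I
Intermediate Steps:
r = 275499/5 (r = -⅕*(-275499) = 275499/5 ≈ 55100.)
M(y) = 2 + y^(3/2) (M(y) = 2 + y*√y = 2 + y^(3/2))
(260216 + (135440 + (-117582 + 21072)*(53684 + 39601))/(163601 + M(-109)))/(r - 310729) = (260216 + (135440 + (-117582 + 21072)*(53684 + 39601))/(163601 + (2 + (-109)^(3/2))))/(275499/5 - 310729) = (260216 + (135440 - 96510*93285)/(163601 + (2 - 109*I*√109)))/(-1278146/5) = (260216 + (135440 - 9002935350)/(163603 - 109*I*√109))*(-5/1278146) = (260216 - 9002799910/(163603 - 109*I*√109))*(-5/1278146) = -650540/639073 + 22506999775/(639073*(163603 - 109*I*√109))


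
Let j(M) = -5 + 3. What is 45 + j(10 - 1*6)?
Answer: 43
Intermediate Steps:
j(M) = -2
45 + j(10 - 1*6) = 45 - 2 = 43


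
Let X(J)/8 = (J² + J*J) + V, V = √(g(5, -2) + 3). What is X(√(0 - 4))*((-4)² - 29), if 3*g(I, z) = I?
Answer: 832 - 104*√42/3 ≈ 607.33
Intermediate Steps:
g(I, z) = I/3
V = √42/3 (V = √((⅓)*5 + 3) = √(5/3 + 3) = √(14/3) = √42/3 ≈ 2.1602)
X(J) = 16*J² + 8*√42/3 (X(J) = 8*((J² + J*J) + √42/3) = 8*((J² + J²) + √42/3) = 8*(2*J² + √42/3) = 16*J² + 8*√42/3)
X(√(0 - 4))*((-4)² - 29) = (16*(√(0 - 4))² + 8*√42/3)*((-4)² - 29) = (16*(√(-4))² + 8*√42/3)*(16 - 29) = (16*(2*I)² + 8*√42/3)*(-13) = (16*(-4) + 8*√42/3)*(-13) = (-64 + 8*√42/3)*(-13) = 832 - 104*√42/3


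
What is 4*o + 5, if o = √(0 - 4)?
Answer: 5 + 8*I ≈ 5.0 + 8.0*I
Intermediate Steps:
o = 2*I (o = √(-4) = 2*I ≈ 2.0*I)
4*o + 5 = 4*(2*I) + 5 = 8*I + 5 = 5 + 8*I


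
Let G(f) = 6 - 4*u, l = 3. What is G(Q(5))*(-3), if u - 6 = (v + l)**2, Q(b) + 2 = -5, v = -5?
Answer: 102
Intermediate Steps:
Q(b) = -7 (Q(b) = -2 - 5 = -7)
u = 10 (u = 6 + (-5 + 3)**2 = 6 + (-2)**2 = 6 + 4 = 10)
G(f) = -34 (G(f) = 6 - 4*10 = 6 - 40 = -34)
G(Q(5))*(-3) = -34*(-3) = 102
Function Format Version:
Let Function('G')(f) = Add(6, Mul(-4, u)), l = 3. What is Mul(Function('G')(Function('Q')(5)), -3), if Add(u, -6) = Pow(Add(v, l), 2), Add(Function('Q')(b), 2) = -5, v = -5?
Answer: 102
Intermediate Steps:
Function('Q')(b) = -7 (Function('Q')(b) = Add(-2, -5) = -7)
u = 10 (u = Add(6, Pow(Add(-5, 3), 2)) = Add(6, Pow(-2, 2)) = Add(6, 4) = 10)
Function('G')(f) = -34 (Function('G')(f) = Add(6, Mul(-4, 10)) = Add(6, -40) = -34)
Mul(Function('G')(Function('Q')(5)), -3) = Mul(-34, -3) = 102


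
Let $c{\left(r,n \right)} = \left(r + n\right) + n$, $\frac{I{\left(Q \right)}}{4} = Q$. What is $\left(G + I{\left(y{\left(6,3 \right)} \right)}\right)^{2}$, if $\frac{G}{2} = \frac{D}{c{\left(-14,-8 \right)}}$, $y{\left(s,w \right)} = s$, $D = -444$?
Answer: $\frac{71824}{25} \approx 2873.0$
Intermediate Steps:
$I{\left(Q \right)} = 4 Q$
$c{\left(r,n \right)} = r + 2 n$ ($c{\left(r,n \right)} = \left(n + r\right) + n = r + 2 n$)
$G = \frac{148}{5}$ ($G = 2 \left(- \frac{444}{-14 + 2 \left(-8\right)}\right) = 2 \left(- \frac{444}{-14 - 16}\right) = 2 \left(- \frac{444}{-30}\right) = 2 \left(\left(-444\right) \left(- \frac{1}{30}\right)\right) = 2 \cdot \frac{74}{5} = \frac{148}{5} \approx 29.6$)
$\left(G + I{\left(y{\left(6,3 \right)} \right)}\right)^{2} = \left(\frac{148}{5} + 4 \cdot 6\right)^{2} = \left(\frac{148}{5} + 24\right)^{2} = \left(\frac{268}{5}\right)^{2} = \frac{71824}{25}$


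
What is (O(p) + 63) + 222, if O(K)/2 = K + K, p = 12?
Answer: 333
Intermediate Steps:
O(K) = 4*K (O(K) = 2*(K + K) = 2*(2*K) = 4*K)
(O(p) + 63) + 222 = (4*12 + 63) + 222 = (48 + 63) + 222 = 111 + 222 = 333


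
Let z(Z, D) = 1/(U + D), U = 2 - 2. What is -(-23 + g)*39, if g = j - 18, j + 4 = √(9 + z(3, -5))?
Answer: 1755 - 78*√55/5 ≈ 1639.3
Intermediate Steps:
U = 0
z(Z, D) = 1/D (z(Z, D) = 1/(0 + D) = 1/D)
j = -4 + 2*√55/5 (j = -4 + √(9 + 1/(-5)) = -4 + √(9 - ⅕) = -4 + √(44/5) = -4 + 2*√55/5 ≈ -1.0335)
g = -22 + 2*√55/5 (g = (-4 + 2*√55/5) - 18 = -22 + 2*√55/5 ≈ -19.034)
-(-23 + g)*39 = -(-23 + (-22 + 2*√55/5))*39 = -(-45 + 2*√55/5)*39 = -(-1755 + 78*√55/5) = 1755 - 78*√55/5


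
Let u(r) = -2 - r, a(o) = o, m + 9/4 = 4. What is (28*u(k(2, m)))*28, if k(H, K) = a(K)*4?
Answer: -7056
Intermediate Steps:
m = 7/4 (m = -9/4 + 4 = 7/4 ≈ 1.7500)
k(H, K) = 4*K (k(H, K) = K*4 = 4*K)
(28*u(k(2, m)))*28 = (28*(-2 - 4*7/4))*28 = (28*(-2 - 1*7))*28 = (28*(-2 - 7))*28 = (28*(-9))*28 = -252*28 = -7056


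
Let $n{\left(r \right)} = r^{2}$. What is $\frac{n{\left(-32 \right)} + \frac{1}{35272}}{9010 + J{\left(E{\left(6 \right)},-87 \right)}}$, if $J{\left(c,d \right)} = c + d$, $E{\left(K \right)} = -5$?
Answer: $\frac{36118529}{314555696} \approx 0.11482$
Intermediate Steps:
$\frac{n{\left(-32 \right)} + \frac{1}{35272}}{9010 + J{\left(E{\left(6 \right)},-87 \right)}} = \frac{\left(-32\right)^{2} + \frac{1}{35272}}{9010 - 92} = \frac{1024 + \frac{1}{35272}}{9010 - 92} = \frac{36118529}{35272 \cdot 8918} = \frac{36118529}{35272} \cdot \frac{1}{8918} = \frac{36118529}{314555696}$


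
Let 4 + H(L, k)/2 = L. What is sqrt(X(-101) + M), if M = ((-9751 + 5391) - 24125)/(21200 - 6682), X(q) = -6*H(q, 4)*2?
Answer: 75*sqrt(94352482)/14518 ≈ 50.180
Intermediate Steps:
H(L, k) = -8 + 2*L
X(q) = 96 - 24*q (X(q) = -6*(-8 + 2*q)*2 = (48 - 12*q)*2 = 96 - 24*q)
M = -28485/14518 (M = (-4360 - 24125)/14518 = -28485*1/14518 = -28485/14518 ≈ -1.9620)
sqrt(X(-101) + M) = sqrt((96 - 24*(-101)) - 28485/14518) = sqrt((96 + 2424) - 28485/14518) = sqrt(2520 - 28485/14518) = sqrt(36556875/14518) = 75*sqrt(94352482)/14518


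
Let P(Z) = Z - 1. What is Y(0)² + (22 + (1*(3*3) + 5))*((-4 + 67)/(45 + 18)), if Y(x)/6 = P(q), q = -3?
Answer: 612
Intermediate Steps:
P(Z) = -1 + Z
Y(x) = -24 (Y(x) = 6*(-1 - 3) = 6*(-4) = -24)
Y(0)² + (22 + (1*(3*3) + 5))*((-4 + 67)/(45 + 18)) = (-24)² + (22 + (1*(3*3) + 5))*((-4 + 67)/(45 + 18)) = 576 + (22 + (1*9 + 5))*(63/63) = 576 + (22 + (9 + 5))*(63*(1/63)) = 576 + (22 + 14)*1 = 576 + 36*1 = 576 + 36 = 612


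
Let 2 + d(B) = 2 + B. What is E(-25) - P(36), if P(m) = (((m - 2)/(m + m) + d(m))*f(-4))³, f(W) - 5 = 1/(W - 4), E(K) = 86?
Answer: -4972990052213/884736 ≈ -5.6209e+6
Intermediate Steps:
f(W) = 5 + 1/(-4 + W) (f(W) = 5 + 1/(W - 4) = 5 + 1/(-4 + W))
d(B) = B (d(B) = -2 + (2 + B) = B)
P(m) = (39*m/8 + 39*(-2 + m)/(16*m))³ (P(m) = (((m - 2)/(m + m) + m)*((-19 + 5*(-4))/(-4 - 4)))³ = (((-2 + m)/((2*m)) + m)*((-19 - 20)/(-8)))³ = (((-2 + m)*(1/(2*m)) + m)*(-⅛*(-39)))³ = (((-2 + m)/(2*m) + m)*(39/8))³ = ((m + (-2 + m)/(2*m))*(39/8))³ = (39*m/8 + 39*(-2 + m)/(16*m))³)
E(-25) - P(36) = 86 - 59319*(-2 + 36 + 2*36²)³/(4096*36³) = 86 - 59319*(-2 + 36 + 2*1296)³/(4096*46656) = 86 - 59319*(-2 + 36 + 2592)³/(4096*46656) = 86 - 59319*2626³/(4096*46656) = 86 - 59319*18108570376/(4096*46656) = 86 - 1*4973066139509/884736 = 86 - 4973066139509/884736 = -4972990052213/884736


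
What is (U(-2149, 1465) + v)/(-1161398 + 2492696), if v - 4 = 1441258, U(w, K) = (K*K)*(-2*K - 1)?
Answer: -6289144213/1331298 ≈ -4724.1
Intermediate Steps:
U(w, K) = K**2*(-1 - 2*K)
v = 1441262 (v = 4 + 1441258 = 1441262)
(U(-2149, 1465) + v)/(-1161398 + 2492696) = (1465**2*(-1 - 2*1465) + 1441262)/(-1161398 + 2492696) = (2146225*(-1 - 2930) + 1441262)/1331298 = (2146225*(-2931) + 1441262)*(1/1331298) = (-6290585475 + 1441262)*(1/1331298) = -6289144213*1/1331298 = -6289144213/1331298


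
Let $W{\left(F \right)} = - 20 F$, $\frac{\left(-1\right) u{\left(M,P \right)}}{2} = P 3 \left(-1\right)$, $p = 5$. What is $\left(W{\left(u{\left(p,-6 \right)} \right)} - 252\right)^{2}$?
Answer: $219024$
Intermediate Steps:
$u{\left(M,P \right)} = 6 P$ ($u{\left(M,P \right)} = - 2 P 3 \left(-1\right) = - 2 \cdot 3 P \left(-1\right) = - 2 \left(- 3 P\right) = 6 P$)
$\left(W{\left(u{\left(p,-6 \right)} \right)} - 252\right)^{2} = \left(- 20 \cdot 6 \left(-6\right) - 252\right)^{2} = \left(\left(-20\right) \left(-36\right) - 252\right)^{2} = \left(720 - 252\right)^{2} = 468^{2} = 219024$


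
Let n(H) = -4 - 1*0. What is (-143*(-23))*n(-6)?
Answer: -13156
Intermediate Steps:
n(H) = -4 (n(H) = -4 + 0 = -4)
(-143*(-23))*n(-6) = -143*(-23)*(-4) = 3289*(-4) = -13156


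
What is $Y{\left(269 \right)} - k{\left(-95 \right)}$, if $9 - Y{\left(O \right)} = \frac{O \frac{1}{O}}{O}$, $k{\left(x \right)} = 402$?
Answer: $- \frac{105718}{269} \approx -393.0$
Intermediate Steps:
$Y{\left(O \right)} = 9 - \frac{1}{O}$ ($Y{\left(O \right)} = 9 - \frac{O \frac{1}{O}}{O} = 9 - 1 \frac{1}{O} = 9 - \frac{1}{O}$)
$Y{\left(269 \right)} - k{\left(-95 \right)} = \left(9 - \frac{1}{269}\right) - 402 = \frac{2420}{269} - 402 = - \frac{105718}{269}$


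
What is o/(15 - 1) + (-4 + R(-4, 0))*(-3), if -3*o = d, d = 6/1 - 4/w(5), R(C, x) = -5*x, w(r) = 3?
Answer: 107/9 ≈ 11.889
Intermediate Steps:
d = 14/3 (d = 6/1 - 4/3 = 6*1 - 4*1/3 = 6 - 4/3 = 14/3 ≈ 4.6667)
o = -14/9 (o = -1/3*14/3 = -14/9 ≈ -1.5556)
o/(15 - 1) + (-4 + R(-4, 0))*(-3) = -14/9/(15 - 1) + (-4 - 5*0)*(-3) = -14/9/14 + (-4 + 0)*(-3) = (1/14)*(-14/9) - 4*(-3) = -1/9 + 12 = 107/9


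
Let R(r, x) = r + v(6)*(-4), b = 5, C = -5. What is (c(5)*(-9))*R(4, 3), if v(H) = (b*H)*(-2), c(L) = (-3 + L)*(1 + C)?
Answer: 17568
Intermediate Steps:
c(L) = 12 - 4*L (c(L) = (-3 + L)*(1 - 5) = (-3 + L)*(-4) = 12 - 4*L)
v(H) = -10*H (v(H) = (5*H)*(-2) = -10*H)
R(r, x) = 240 + r (R(r, x) = r - 10*6*(-4) = r - 60*(-4) = r + 240 = 240 + r)
(c(5)*(-9))*R(4, 3) = ((12 - 4*5)*(-9))*(240 + 4) = ((12 - 20)*(-9))*244 = -8*(-9)*244 = 72*244 = 17568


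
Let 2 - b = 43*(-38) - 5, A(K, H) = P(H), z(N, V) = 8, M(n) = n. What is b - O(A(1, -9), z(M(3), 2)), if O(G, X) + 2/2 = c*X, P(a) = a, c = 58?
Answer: 1178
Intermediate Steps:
A(K, H) = H
O(G, X) = -1 + 58*X
b = 1641 (b = 2 - (43*(-38) - 5) = 2 - (-1634 - 5) = 2 - 1*(-1639) = 2 + 1639 = 1641)
b - O(A(1, -9), z(M(3), 2)) = 1641 - (-1 + 58*8) = 1641 - (-1 + 464) = 1641 - 1*463 = 1641 - 463 = 1178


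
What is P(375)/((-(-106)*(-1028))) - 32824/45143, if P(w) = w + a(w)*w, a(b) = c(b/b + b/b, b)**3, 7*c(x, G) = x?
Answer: -176110365593/241037978776 ≈ -0.73063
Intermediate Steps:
c(x, G) = x/7
a(b) = 8/343 (a(b) = ((b/b + b/b)/7)**3 = ((1 + 1)/7)**3 = ((1/7)*2)**3 = (2/7)**3 = 8/343)
P(w) = 351*w/343 (P(w) = w + 8*w/343 = 351*w/343)
P(375)/((-(-106)*(-1028))) - 32824/45143 = ((351/343)*375)/((-(-106)*(-1028))) - 32824/45143 = 131625/(343*((-1*108968))) - 32824*1/45143 = (131625/343)/(-108968) - 32824/45143 = (131625/343)*(-1/108968) - 32824/45143 = -131625/37376024 - 32824/45143 = -176110365593/241037978776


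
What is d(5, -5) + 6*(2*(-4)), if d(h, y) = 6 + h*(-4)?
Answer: -62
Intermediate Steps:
d(h, y) = 6 - 4*h
d(5, -5) + 6*(2*(-4)) = (6 - 4*5) + 6*(2*(-4)) = (6 - 20) + 6*(-8) = -14 - 48 = -62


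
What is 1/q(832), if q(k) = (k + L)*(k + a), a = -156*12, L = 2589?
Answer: -1/3557840 ≈ -2.8107e-7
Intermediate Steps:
a = -1872
q(k) = (-1872 + k)*(2589 + k) (q(k) = (k + 2589)*(k - 1872) = (2589 + k)*(-1872 + k) = (-1872 + k)*(2589 + k))
1/q(832) = 1/(-4846608 + 832**2 + 717*832) = 1/(-4846608 + 692224 + 596544) = 1/(-3557840) = -1/3557840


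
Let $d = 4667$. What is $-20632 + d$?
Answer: $-15965$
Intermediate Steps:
$-20632 + d = -20632 + 4667 = -15965$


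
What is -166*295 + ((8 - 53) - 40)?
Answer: -49055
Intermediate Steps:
-166*295 + ((8 - 53) - 40) = -48970 + (-45 - 40) = -48970 - 85 = -49055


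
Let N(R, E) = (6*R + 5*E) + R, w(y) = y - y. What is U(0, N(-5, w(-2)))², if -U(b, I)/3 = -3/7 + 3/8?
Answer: 81/3136 ≈ 0.025829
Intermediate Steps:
w(y) = 0
N(R, E) = 5*E + 7*R (N(R, E) = (5*E + 6*R) + R = 5*E + 7*R)
U(b, I) = 9/56 (U(b, I) = -3*(-3/7 + 3/8) = -3*(-3/56) = 9/56)
U(0, N(-5, w(-2)))² = (9/56)² = 81/3136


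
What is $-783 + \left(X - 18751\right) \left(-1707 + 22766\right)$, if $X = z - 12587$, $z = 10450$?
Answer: $-439881175$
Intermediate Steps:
$X = -2137$ ($X = 10450 - 12587 = -2137$)
$-783 + \left(X - 18751\right) \left(-1707 + 22766\right) = -783 + \left(-2137 - 18751\right) \left(-1707 + 22766\right) = -783 - 439880392 = -439881175$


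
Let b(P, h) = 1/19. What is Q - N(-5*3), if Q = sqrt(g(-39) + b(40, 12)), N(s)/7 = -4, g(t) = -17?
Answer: 28 + I*sqrt(6118)/19 ≈ 28.0 + 4.1167*I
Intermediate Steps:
b(P, h) = 1/19
N(s) = -28 (N(s) = 7*(-4) = -28)
Q = I*sqrt(6118)/19 (Q = sqrt(-17 + 1/19) = sqrt(-322/19) = I*sqrt(6118)/19 ≈ 4.1167*I)
Q - N(-5*3) = I*sqrt(6118)/19 - 1*(-28) = I*sqrt(6118)/19 + 28 = 28 + I*sqrt(6118)/19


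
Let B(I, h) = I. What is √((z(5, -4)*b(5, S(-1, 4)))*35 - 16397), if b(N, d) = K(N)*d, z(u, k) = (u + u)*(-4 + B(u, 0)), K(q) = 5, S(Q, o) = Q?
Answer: I*√18147 ≈ 134.71*I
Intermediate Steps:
z(u, k) = 2*u*(-4 + u) (z(u, k) = (u + u)*(-4 + u) = (2*u)*(-4 + u) = 2*u*(-4 + u))
b(N, d) = 5*d
√((z(5, -4)*b(5, S(-1, 4)))*35 - 16397) = √(((2*5*(-4 + 5))*(5*(-1)))*35 - 16397) = √(((2*5*1)*(-5))*35 - 16397) = √((10*(-5))*35 - 16397) = √(-50*35 - 16397) = √(-1750 - 16397) = √(-18147) = I*√18147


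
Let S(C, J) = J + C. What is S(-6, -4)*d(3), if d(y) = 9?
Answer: -90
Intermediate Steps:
S(C, J) = C + J
S(-6, -4)*d(3) = (-6 - 4)*9 = -10*9 = -90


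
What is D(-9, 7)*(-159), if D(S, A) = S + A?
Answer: 318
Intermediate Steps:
D(S, A) = A + S
D(-9, 7)*(-159) = (7 - 9)*(-159) = -2*(-159) = 318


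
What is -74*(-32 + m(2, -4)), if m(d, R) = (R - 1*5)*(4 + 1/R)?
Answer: 9731/2 ≈ 4865.5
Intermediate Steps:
m(d, R) = (-5 + R)*(4 + 1/R) (m(d, R) = (R - 5)*(4 + 1/R) = (-5 + R)*(4 + 1/R))
-74*(-32 + m(2, -4)) = -74*(-32 + (-19 - 5/(-4) + 4*(-4))) = -74*(-32 + (-19 - 5*(-¼) - 16)) = -74*(-32 + (-19 + 5/4 - 16)) = -74*(-32 - 135/4) = -74*(-263/4) = 9731/2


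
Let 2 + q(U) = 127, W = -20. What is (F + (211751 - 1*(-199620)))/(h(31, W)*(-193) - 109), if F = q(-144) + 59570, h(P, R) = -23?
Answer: 235533/2165 ≈ 108.79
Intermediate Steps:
q(U) = 125 (q(U) = -2 + 127 = 125)
F = 59695 (F = 125 + 59570 = 59695)
(F + (211751 - 1*(-199620)))/(h(31, W)*(-193) - 109) = (59695 + (211751 - 1*(-199620)))/(-23*(-193) - 109) = (59695 + (211751 + 199620))/(4439 - 109) = (59695 + 411371)/4330 = 471066*(1/4330) = 235533/2165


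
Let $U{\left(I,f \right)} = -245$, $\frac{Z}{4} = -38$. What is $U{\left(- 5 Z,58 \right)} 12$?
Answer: $-2940$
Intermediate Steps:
$Z = -152$ ($Z = 4 \left(-38\right) = -152$)
$U{\left(- 5 Z,58 \right)} 12 = \left(-245\right) 12 = -2940$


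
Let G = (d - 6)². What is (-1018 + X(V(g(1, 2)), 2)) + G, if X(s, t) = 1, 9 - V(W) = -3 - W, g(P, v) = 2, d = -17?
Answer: -488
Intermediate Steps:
V(W) = 12 + W (V(W) = 9 - (-3 - W) = 9 + (3 + W) = 12 + W)
G = 529 (G = (-17 - 6)² = (-23)² = 529)
(-1018 + X(V(g(1, 2)), 2)) + G = (-1018 + 1) + 529 = -1017 + 529 = -488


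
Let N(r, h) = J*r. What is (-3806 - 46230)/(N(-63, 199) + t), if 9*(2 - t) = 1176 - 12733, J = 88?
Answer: 450324/38321 ≈ 11.751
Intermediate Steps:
N(r, h) = 88*r
t = 11575/9 (t = 2 - (1176 - 12733)/9 = 2 - 1/9*(-11557) = 2 + 11557/9 = 11575/9 ≈ 1286.1)
(-3806 - 46230)/(N(-63, 199) + t) = (-3806 - 46230)/(88*(-63) + 11575/9) = -50036/(-5544 + 11575/9) = -50036/(-38321/9) = -50036*(-9/38321) = 450324/38321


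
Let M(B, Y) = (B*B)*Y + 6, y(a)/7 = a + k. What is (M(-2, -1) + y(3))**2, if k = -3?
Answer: 4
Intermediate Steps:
y(a) = -21 + 7*a (y(a) = 7*(a - 3) = 7*(-3 + a) = -21 + 7*a)
M(B, Y) = 6 + Y*B**2 (M(B, Y) = B**2*Y + 6 = Y*B**2 + 6 = 6 + Y*B**2)
(M(-2, -1) + y(3))**2 = ((6 - 1*(-2)**2) + (-21 + 7*3))**2 = ((6 - 1*4) + (-21 + 21))**2 = ((6 - 4) + 0)**2 = (2 + 0)**2 = 2**2 = 4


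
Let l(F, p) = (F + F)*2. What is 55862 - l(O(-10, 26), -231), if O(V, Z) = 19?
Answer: 55786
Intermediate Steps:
l(F, p) = 4*F (l(F, p) = (2*F)*2 = 4*F)
55862 - l(O(-10, 26), -231) = 55862 - 4*19 = 55862 - 1*76 = 55862 - 76 = 55786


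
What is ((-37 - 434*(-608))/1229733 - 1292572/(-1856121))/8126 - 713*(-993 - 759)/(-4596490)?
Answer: -1286666158385801926421/4736393150222986842990 ≈ -0.27166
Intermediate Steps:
((-37 - 434*(-608))/1229733 - 1292572/(-1856121))/8126 - 713*(-993 - 759)/(-4596490) = ((-37 + 263872)*(1/1229733) - 1292572*(-1/1856121))*(1/8126) - 713*(-1752)*(-1/4596490) = (263835*(1/1229733) + 1292572/1856121)*(1/8126) + 1249176*(-1/4596490) = (29315/136637 + 1292572/1856121)*(1/8126) - 624588/2298245 = (231025347479/253614805077)*(1/8126) - 624588/2298245 = 231025347479/2060873906055702 - 624588/2298245 = -1286666158385801926421/4736393150222986842990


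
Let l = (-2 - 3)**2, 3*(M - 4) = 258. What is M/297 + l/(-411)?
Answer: 365/1507 ≈ 0.24220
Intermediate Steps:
M = 90 (M = 4 + (1/3)*258 = 4 + 86 = 90)
l = 25 (l = (-5)**2 = 25)
M/297 + l/(-411) = 90/297 + 25/(-411) = 90*(1/297) + 25*(-1/411) = 10/33 - 25/411 = 365/1507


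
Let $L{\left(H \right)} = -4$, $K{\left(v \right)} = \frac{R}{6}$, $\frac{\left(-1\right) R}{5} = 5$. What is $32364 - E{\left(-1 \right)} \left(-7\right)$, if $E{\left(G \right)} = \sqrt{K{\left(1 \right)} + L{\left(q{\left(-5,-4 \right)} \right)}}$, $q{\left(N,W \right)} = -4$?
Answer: $32364 + \frac{49 i \sqrt{6}}{6} \approx 32364.0 + 20.004 i$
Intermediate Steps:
$R = -25$ ($R = \left(-5\right) 5 = -25$)
$K{\left(v \right)} = - \frac{25}{6}$
$E{\left(G \right)} = \frac{7 i \sqrt{6}}{6}$ ($E{\left(G \right)} = \sqrt{- \frac{25}{6} - 4} = \sqrt{- \frac{49}{6}} = \frac{7 i \sqrt{6}}{6}$)
$32364 - E{\left(-1 \right)} \left(-7\right) = 32364 - \frac{7 i \sqrt{6}}{6} \left(-7\right) = 32364 - - \frac{49 i \sqrt{6}}{6} = 32364 + \frac{49 i \sqrt{6}}{6}$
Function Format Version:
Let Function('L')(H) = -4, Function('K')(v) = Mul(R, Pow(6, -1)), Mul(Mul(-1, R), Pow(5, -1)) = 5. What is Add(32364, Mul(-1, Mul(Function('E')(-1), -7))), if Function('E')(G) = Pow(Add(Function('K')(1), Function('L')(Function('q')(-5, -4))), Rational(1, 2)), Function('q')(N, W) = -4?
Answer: Add(32364, Mul(Rational(49, 6), I, Pow(6, Rational(1, 2)))) ≈ Add(32364., Mul(20.004, I))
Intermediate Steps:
R = -25 (R = Mul(-5, 5) = -25)
Function('K')(v) = Rational(-25, 6) (Function('K')(v) = Mul(-25, Pow(6, -1)) = Mul(-25, Rational(1, 6)) = Rational(-25, 6))
Function('E')(G) = Mul(Rational(7, 6), I, Pow(6, Rational(1, 2))) (Function('E')(G) = Pow(Add(Rational(-25, 6), -4), Rational(1, 2)) = Pow(Rational(-49, 6), Rational(1, 2)) = Mul(Rational(7, 6), I, Pow(6, Rational(1, 2))))
Add(32364, Mul(-1, Mul(Function('E')(-1), -7))) = Add(32364, Mul(-1, Mul(Mul(Rational(7, 6), I, Pow(6, Rational(1, 2))), -7))) = Add(32364, Mul(-1, Mul(Rational(-49, 6), I, Pow(6, Rational(1, 2))))) = Add(32364, Mul(Rational(49, 6), I, Pow(6, Rational(1, 2))))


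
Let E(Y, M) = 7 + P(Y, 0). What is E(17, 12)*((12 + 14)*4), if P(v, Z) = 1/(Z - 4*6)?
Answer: 2171/3 ≈ 723.67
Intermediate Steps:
P(v, Z) = 1/(-24 + Z) (P(v, Z) = 1/(Z - 24) = 1/(-24 + Z))
E(Y, M) = 167/24 (E(Y, M) = 7 + 1/(-24 + 0) = 7 + 1/(-24) = 7 - 1/24 = 167/24)
E(17, 12)*((12 + 14)*4) = 167*((12 + 14)*4)/24 = 167*(26*4)/24 = (167/24)*104 = 2171/3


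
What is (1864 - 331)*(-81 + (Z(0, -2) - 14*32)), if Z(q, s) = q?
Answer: -810957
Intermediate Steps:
(1864 - 331)*(-81 + (Z(0, -2) - 14*32)) = (1864 - 331)*(-81 + (0 - 14*32)) = 1533*(-81 + (0 - 448)) = 1533*(-81 - 448) = 1533*(-529) = -810957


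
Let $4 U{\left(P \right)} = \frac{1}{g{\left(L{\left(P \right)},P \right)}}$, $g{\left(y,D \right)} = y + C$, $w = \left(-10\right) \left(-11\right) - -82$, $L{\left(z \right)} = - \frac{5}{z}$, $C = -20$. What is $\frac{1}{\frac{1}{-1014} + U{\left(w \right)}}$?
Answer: $- \frac{3898830}{52517} \approx -74.239$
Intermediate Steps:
$w = 192$ ($w = 110 + 82 = 192$)
$g{\left(y,D \right)} = -20 + y$ ($g{\left(y,D \right)} = y - 20 = -20 + y$)
$U{\left(P \right)} = \frac{1}{4 \left(-20 - \frac{5}{P}\right)}$
$\frac{1}{\frac{1}{-1014} + U{\left(w \right)}} = \frac{1}{\frac{1}{-1014} - \frac{192}{20 + 80 \cdot 192}} = \frac{1}{- \frac{1}{1014} - \frac{192}{20 + 15360}} = \frac{1}{- \frac{1}{1014} - \frac{192}{15380}} = \frac{1}{- \frac{1}{1014} - 192 \cdot \frac{1}{15380}} = \frac{1}{- \frac{1}{1014} - \frac{48}{3845}} = \frac{1}{- \frac{52517}{3898830}} = - \frac{3898830}{52517}$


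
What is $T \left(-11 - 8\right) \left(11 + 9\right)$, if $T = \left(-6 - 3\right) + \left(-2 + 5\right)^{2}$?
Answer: $0$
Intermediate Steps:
$T = 0$ ($T = -9 + 3^{2} = -9 + 9 = 0$)
$T \left(-11 - 8\right) \left(11 + 9\right) = 0 \left(-11 - 8\right) \left(11 + 9\right) = 0 \left(\left(-19\right) 20\right) = 0 \left(-380\right) = 0$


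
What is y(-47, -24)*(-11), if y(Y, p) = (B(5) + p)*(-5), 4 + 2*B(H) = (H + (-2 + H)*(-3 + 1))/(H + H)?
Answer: -5731/4 ≈ -1432.8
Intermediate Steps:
B(H) = -2 + (4 - H)/(4*H) (B(H) = -2 + ((H + (-2 + H)*(-3 + 1))/(H + H))/2 = -2 + ((H + (-2 + H)*(-2))/((2*H)))/2 = -2 + ((H + (4 - 2*H))*(1/(2*H)))/2 = -2 + ((4 - H)*(1/(2*H)))/2 = -2 + ((4 - H)/(2*H))/2 = -2 + (4 - H)/(4*H))
y(Y, p) = 41/4 - 5*p (y(Y, p) = ((-9/4 + 1/5) + p)*(-5) = (-41/20 + p)*(-5) = 41/4 - 5*p)
y(-47, -24)*(-11) = (41/4 - 5*(-24))*(-11) = (41/4 + 120)*(-11) = (521/4)*(-11) = -5731/4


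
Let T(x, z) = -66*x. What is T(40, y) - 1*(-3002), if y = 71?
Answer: 362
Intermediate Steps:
T(40, y) - 1*(-3002) = -66*40 - 1*(-3002) = -2640 + 3002 = 362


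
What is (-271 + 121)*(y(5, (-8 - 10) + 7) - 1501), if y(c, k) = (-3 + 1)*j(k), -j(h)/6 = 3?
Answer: 219750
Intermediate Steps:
j(h) = -18 (j(h) = -6*3 = -18)
y(c, k) = 36 (y(c, k) = (-3 + 1)*(-18) = -2*(-18) = 36)
(-271 + 121)*(y(5, (-8 - 10) + 7) - 1501) = (-271 + 121)*(36 - 1501) = -150*(-1465) = 219750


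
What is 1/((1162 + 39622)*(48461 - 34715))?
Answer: 1/560616864 ≈ 1.7838e-9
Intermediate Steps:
1/((1162 + 39622)*(48461 - 34715)) = 1/(40784*13746) = 1/560616864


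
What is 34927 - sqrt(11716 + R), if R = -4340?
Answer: 34927 - 4*sqrt(461) ≈ 34841.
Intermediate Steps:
34927 - sqrt(11716 + R) = 34927 - sqrt(11716 - 4340) = 34927 - sqrt(7376) = 34927 - 4*sqrt(461)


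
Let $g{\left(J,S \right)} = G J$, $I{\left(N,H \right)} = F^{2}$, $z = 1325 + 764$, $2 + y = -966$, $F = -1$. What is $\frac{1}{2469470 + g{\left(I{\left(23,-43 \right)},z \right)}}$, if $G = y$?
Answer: $\frac{1}{2468502} \approx 4.051 \cdot 10^{-7}$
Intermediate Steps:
$y = -968$ ($y = -2 - 966 = -968$)
$G = -968$
$z = 2089$
$I{\left(N,H \right)} = 1$ ($I{\left(N,H \right)} = \left(-1\right)^{2} = 1$)
$g{\left(J,S \right)} = - 968 J$
$\frac{1}{2469470 + g{\left(I{\left(23,-43 \right)},z \right)}} = \frac{1}{2469470 - 968} = \frac{1}{2468502}$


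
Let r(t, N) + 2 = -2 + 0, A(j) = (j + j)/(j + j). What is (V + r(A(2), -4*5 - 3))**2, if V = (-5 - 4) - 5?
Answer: 324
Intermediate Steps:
V = -14 (V = -9 - 5 = -14)
A(j) = 1 (A(j) = (2*j)/((2*j)) = (2*j)*(1/(2*j)) = 1)
r(t, N) = -4 (r(t, N) = -2 + (-2 + 0) = -2 - 2 = -4)
(V + r(A(2), -4*5 - 3))**2 = (-14 - 4)**2 = (-18)**2 = 324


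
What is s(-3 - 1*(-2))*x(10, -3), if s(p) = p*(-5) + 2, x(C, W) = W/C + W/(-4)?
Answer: 63/20 ≈ 3.1500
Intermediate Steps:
x(C, W) = -W/4 + W/C (x(C, W) = W/C + W*(-¼) = W/C - W/4 = -W/4 + W/C)
s(p) = 2 - 5*p (s(p) = -5*p + 2 = 2 - 5*p)
s(-3 - 1*(-2))*x(10, -3) = (2 - 5*(-3 - 1*(-2)))*(-¼*(-3) - 3/10) = (2 - 5*(-3 + 2))*(¾ - 3*⅒) = (2 - 5*(-1))*(¾ - 3/10) = (2 + 5)*(9/20) = 7*(9/20) = 63/20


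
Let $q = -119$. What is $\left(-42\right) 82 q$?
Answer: $409836$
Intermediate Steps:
$\left(-42\right) 82 q = \left(-42\right) 82 \left(-119\right) = \left(-3444\right) \left(-119\right) = 409836$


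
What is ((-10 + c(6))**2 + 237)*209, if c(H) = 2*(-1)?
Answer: 79629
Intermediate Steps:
c(H) = -2
((-10 + c(6))**2 + 237)*209 = ((-10 - 2)**2 + 237)*209 = ((-12)**2 + 237)*209 = (144 + 237)*209 = 381*209 = 79629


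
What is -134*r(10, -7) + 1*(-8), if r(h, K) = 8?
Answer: -1080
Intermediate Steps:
-134*r(10, -7) + 1*(-8) = -134*8 + 1*(-8) = -1072 - 8 = -1080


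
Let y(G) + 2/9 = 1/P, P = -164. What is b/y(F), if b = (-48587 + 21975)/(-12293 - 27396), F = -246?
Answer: -39279312/13375193 ≈ -2.9367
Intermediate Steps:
y(G) = -337/1476 (y(G) = -2/9 + 1/(-164) = -2/9 - 1/164 = -337/1476)
b = 26612/39689 (b = -26612/(-39689) = -26612*(-1/39689) = 26612/39689 ≈ 0.67051)
b/y(F) = 26612/(39689*(-337/1476)) = (26612/39689)*(-1476/337) = -39279312/13375193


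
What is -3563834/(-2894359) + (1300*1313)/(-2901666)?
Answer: 2700337285172/4199231551047 ≈ 0.64305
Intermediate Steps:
-3563834/(-2894359) + (1300*1313)/(-2901666) = -3563834*(-1/2894359) + 1706900*(-1/2901666) = 3563834/2894359 - 853450/1450833 = 2700337285172/4199231551047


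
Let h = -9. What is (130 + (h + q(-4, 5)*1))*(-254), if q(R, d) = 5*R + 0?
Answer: -25654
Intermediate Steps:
q(R, d) = 5*R
(130 + (h + q(-4, 5)*1))*(-254) = (130 + (-9 + (5*(-4))*1))*(-254) = (130 + (-9 - 20*1))*(-254) = (130 + (-9 - 20))*(-254) = (130 - 29)*(-254) = 101*(-254) = -25654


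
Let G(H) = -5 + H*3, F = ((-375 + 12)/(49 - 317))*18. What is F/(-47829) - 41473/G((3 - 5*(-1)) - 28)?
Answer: 88601270441/138863530 ≈ 638.05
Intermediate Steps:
F = 3267/134 (F = -363/(-268)*18 = -363*(-1/268)*18 = (363/268)*18 = 3267/134 ≈ 24.381)
G(H) = -5 + 3*H
F/(-47829) - 41473/G((3 - 5*(-1)) - 28) = (3267/134)/(-47829) - 41473/(-5 + 3*((3 - 5*(-1)) - 28)) = (3267/134)*(-1/47829) - 41473/(-5 + 3*((3 + 5) - 28)) = -1089/2136362 - 41473/(-5 + 3*(8 - 28)) = -1089/2136362 - 41473/(-5 + 3*(-20)) = -1089/2136362 - 41473/(-5 - 60) = -1089/2136362 - 41473/(-65) = -1089/2136362 - 41473*(-1/65) = -1089/2136362 + 41473/65 = 88601270441/138863530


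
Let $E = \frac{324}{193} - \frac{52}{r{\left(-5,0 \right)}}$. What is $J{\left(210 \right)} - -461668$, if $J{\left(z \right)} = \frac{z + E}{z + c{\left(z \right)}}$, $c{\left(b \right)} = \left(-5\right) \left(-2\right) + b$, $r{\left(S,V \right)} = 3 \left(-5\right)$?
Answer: $\frac{287354016323}{622425} \approx 4.6167 \cdot 10^{5}$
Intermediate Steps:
$r{\left(S,V \right)} = -15$
$E = \frac{14896}{2895}$ ($E = \frac{324}{193} - \frac{52}{-15} = 324 \cdot \frac{1}{193} - - \frac{52}{15} = \frac{324}{193} + \frac{52}{15} = \frac{14896}{2895} \approx 5.1454$)
$c{\left(b \right)} = 10 + b$
$J{\left(z \right)} = \frac{\frac{14896}{2895} + z}{10 + 2 z}$ ($J{\left(z \right)} = \frac{z + \frac{14896}{2895}}{z + \left(10 + z\right)} = \frac{\frac{14896}{2895} + z}{10 + 2 z}$)
$J{\left(210 \right)} - -461668 = \frac{14896 + 2895 \cdot 210}{5790 \left(5 + 210\right)} - -461668 = \frac{14896 + 607950}{5790 \cdot 215} + 461668 = \frac{1}{5790} \cdot \frac{1}{215} \cdot 622846 + 461668 = \frac{311423}{622425} + 461668 = \frac{287354016323}{622425}$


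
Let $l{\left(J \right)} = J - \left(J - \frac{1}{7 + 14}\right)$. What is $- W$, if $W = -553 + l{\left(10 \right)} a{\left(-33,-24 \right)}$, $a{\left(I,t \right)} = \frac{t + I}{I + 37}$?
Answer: $\frac{15503}{28} \approx 553.68$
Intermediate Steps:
$a{\left(I,t \right)} = \frac{I + t}{37 + I}$
$l{\left(J \right)} = \frac{1}{21}$ ($l{\left(J \right)} = J - \left(- \frac{1}{21} + J\right) = \frac{1}{21}$)
$W = - \frac{15503}{28}$ ($W = -553 + \frac{\frac{1}{37 - 33} \left(-33 - 24\right)}{21} = -553 + \frac{\frac{1}{4} \left(-57\right)}{21} = -553 + \frac{1}{21} \left(- \frac{57}{4}\right) = -553 - \frac{19}{28} = - \frac{15503}{28} \approx -553.68$)
$- W = \left(-1\right) \left(- \frac{15503}{28}\right) = \frac{15503}{28}$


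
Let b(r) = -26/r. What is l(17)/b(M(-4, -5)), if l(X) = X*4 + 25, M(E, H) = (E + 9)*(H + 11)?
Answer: -1395/13 ≈ -107.31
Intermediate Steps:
M(E, H) = (9 + E)*(11 + H)
l(X) = 25 + 4*X (l(X) = 4*X + 25 = 25 + 4*X)
l(17)/b(M(-4, -5)) = (25 + 4*17)/((-26/(99 + 9*(-5) + 11*(-4) - 4*(-5)))) = (25 + 68)/((-26/(99 - 45 - 44 + 20))) = 93/((-26/30)) = 93/((-26*1/30)) = 93/(-13/15) = 93*(-15/13) = -1395/13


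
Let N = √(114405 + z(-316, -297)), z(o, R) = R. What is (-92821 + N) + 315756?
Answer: 222935 + 2*√28527 ≈ 2.2327e+5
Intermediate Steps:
N = 2*√28527 (N = √(114405 - 297) = √114108 = 2*√28527 ≈ 337.80)
(-92821 + N) + 315756 = (-92821 + 2*√28527) + 315756 = 222935 + 2*√28527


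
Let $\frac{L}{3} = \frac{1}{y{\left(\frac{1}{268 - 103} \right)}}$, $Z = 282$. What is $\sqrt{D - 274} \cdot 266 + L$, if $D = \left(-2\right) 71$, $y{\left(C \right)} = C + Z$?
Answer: $\frac{495}{46531} + 1064 i \sqrt{26} \approx 0.010638 + 5425.4 i$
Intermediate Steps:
$y{\left(C \right)} = 282 + C$ ($y{\left(C \right)} = C + 282 = 282 + C$)
$D = -142$
$L = \frac{495}{46531}$ ($L = \frac{3}{282 + \frac{1}{268 - 103}} = \frac{3}{282 + \frac{1}{165}} = \frac{3}{\frac{46531}{165}} = 3 \cdot \frac{165}{46531} = \frac{495}{46531} \approx 0.010638$)
$\sqrt{D - 274} \cdot 266 + L = \sqrt{-142 - 274} \cdot 266 + \frac{495}{46531} = \sqrt{-416} \cdot 266 + \frac{495}{46531} = 4 i \sqrt{26} \cdot 266 + \frac{495}{46531} = 1064 i \sqrt{26} + \frac{495}{46531} = \frac{495}{46531} + 1064 i \sqrt{26}$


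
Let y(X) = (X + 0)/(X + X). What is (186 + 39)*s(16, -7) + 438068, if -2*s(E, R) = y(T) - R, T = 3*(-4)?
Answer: 1748897/4 ≈ 4.3722e+5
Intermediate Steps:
T = -12
y(X) = ½ (y(X) = X/((2*X)) = X*(1/(2*X)) = ½)
s(E, R) = -¼ + R/2 (s(E, R) = -(½ - R)/2 = -¼ + R/2)
(186 + 39)*s(16, -7) + 438068 = (186 + 39)*(-¼ + (½)*(-7)) + 438068 = 225*(-¼ - 7/2) + 438068 = 225*(-15/4) + 438068 = -3375/4 + 438068 = 1748897/4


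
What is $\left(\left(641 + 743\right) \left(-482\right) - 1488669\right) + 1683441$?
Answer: $-472316$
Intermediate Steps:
$\left(\left(641 + 743\right) \left(-482\right) - 1488669\right) + 1683441 = \left(1384 \left(-482\right) - 1488669\right) + 1683441 = \left(-667088 - 1488669\right) + 1683441 = -2155757 + 1683441 = -472316$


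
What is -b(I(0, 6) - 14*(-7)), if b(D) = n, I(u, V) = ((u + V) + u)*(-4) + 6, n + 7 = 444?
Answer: -437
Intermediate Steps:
n = 437 (n = -7 + 444 = 437)
I(u, V) = 6 - 8*u - 4*V (I(u, V) = ((V + u) + u)*(-4) + 6 = (V + 2*u)*(-4) + 6 = (-8*u - 4*V) + 6 = 6 - 8*u - 4*V)
b(D) = 437
-b(I(0, 6) - 14*(-7)) = -1*437 = -437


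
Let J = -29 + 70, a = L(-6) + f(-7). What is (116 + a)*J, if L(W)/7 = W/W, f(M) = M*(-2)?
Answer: 5617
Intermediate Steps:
f(M) = -2*M
L(W) = 7 (L(W) = 7*(W/W) = 7*1 = 7)
a = 21 (a = 7 - 2*(-7) = 7 + 14 = 21)
J = 41
(116 + a)*J = (116 + 21)*41 = 137*41 = 5617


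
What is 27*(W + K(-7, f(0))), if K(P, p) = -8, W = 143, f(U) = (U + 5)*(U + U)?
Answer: 3645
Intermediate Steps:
f(U) = 2*U*(5 + U) (f(U) = (5 + U)*(2*U) = 2*U*(5 + U))
27*(W + K(-7, f(0))) = 27*(143 - 8) = 27*135 = 3645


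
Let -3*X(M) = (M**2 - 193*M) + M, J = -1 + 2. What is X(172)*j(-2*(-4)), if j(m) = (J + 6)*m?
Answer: 192640/3 ≈ 64213.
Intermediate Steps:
J = 1
X(M) = 64*M - M**2/3 (X(M) = -((M**2 - 193*M) + M)/3 = -(M**2 - 192*M)/3 = 64*M - M**2/3)
j(m) = 7*m (j(m) = (1 + 6)*m = 7*m)
X(172)*j(-2*(-4)) = ((1/3)*172*(192 - 1*172))*(7*(-2*(-4))) = ((1/3)*172*(192 - 172))*(7*8) = ((1/3)*172*20)*56 = (3440/3)*56 = 192640/3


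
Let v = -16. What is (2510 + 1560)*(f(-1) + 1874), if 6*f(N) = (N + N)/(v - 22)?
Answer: 434751295/57 ≈ 7.6272e+6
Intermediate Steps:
f(N) = -N/114 (f(N) = ((N + N)/(-16 - 22))/6 = ((2*N)/(-38))/6 = ((2*N)*(-1/38))/6 = (-N/19)/6 = -N/114)
(2510 + 1560)*(f(-1) + 1874) = (2510 + 1560)*(-1/114*(-1) + 1874) = 4070*(1/114 + 1874) = 4070*(213637/114) = 434751295/57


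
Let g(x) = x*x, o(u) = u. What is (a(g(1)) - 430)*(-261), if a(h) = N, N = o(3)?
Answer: 111447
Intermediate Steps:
N = 3
g(x) = x²
a(h) = 3
(a(g(1)) - 430)*(-261) = (3 - 430)*(-261) = -427*(-261) = 111447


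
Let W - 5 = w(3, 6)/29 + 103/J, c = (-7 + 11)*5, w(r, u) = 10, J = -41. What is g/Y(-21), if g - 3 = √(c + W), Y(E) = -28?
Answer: -3/28 - √8069743/16646 ≈ -0.27780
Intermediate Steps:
c = 20 (c = 4*5 = 20)
W = 3368/1189 (W = 5 + (10/29 + 103/(-41)) = 5 + (10*(1/29) + 103*(-1/41)) = 5 + (10/29 - 103/41) = 5 - 2577/1189 = 3368/1189 ≈ 2.8326)
g = 3 + 2*√8069743/1189 (g = 3 + √(20 + 3368/1189) = 3 + √(27148/1189) = 3 + 2*√8069743/1189 ≈ 7.7784)
g/Y(-21) = (3 + 2*√8069743/1189)/(-28) = (3 + 2*√8069743/1189)*(-1/28) = -3/28 - √8069743/16646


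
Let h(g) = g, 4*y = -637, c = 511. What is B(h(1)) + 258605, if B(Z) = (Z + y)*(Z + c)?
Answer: 177581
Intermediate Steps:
y = -637/4 (y = (¼)*(-637) = -637/4 ≈ -159.25)
B(Z) = (511 + Z)*(-637/4 + Z) (B(Z) = (Z - 637/4)*(Z + 511) = (-637/4 + Z)*(511 + Z) = (511 + Z)*(-637/4 + Z))
B(h(1)) + 258605 = (-325507/4 + 1² + (1407/4)*1) + 258605 = (-325507/4 + 1 + 1407/4) + 258605 = -81024 + 258605 = 177581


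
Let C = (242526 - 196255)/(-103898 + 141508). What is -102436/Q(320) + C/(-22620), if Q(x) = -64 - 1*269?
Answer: 29048734282319/94431940200 ≈ 307.62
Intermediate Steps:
C = 46271/37610 ≈ 1.2303
Q(x) = -333 (Q(x) = -64 - 269 = -333)
-102436/Q(320) + C/(-22620) = -102436/(-333) + (46271/37610)/(-22620) = -102436*(-1/333) + (46271/37610)*(-1/22620) = 102436/333 - 46271/850738200 = 29048734282319/94431940200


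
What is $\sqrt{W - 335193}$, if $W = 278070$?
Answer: $3 i \sqrt{6347} \approx 239.0 i$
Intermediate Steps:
$\sqrt{W - 335193} = \sqrt{278070 - 335193} = \sqrt{-57123} = 3 i \sqrt{6347}$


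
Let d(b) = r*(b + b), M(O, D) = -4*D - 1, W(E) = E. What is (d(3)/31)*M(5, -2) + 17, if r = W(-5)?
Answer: 317/31 ≈ 10.226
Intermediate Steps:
r = -5
M(O, D) = -1 - 4*D
d(b) = -10*b (d(b) = -5*(b + b) = -10*b)
(d(3)/31)*M(5, -2) + 17 = (-10*3/31)*(-1 - 4*(-2)) + 17 = (-30*1/31)*(-1 + 8) + 17 = -30/31*7 + 17 = -210/31 + 17 = 317/31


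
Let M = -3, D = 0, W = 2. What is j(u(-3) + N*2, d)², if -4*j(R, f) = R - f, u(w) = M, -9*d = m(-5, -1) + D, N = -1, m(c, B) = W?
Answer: 1849/1296 ≈ 1.4267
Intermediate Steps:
m(c, B) = 2
d = -2/9 (d = -(2 + 0)/9 = -⅑*2 = -2/9 ≈ -0.22222)
u(w) = -3
j(R, f) = -R/4 + f/4 (j(R, f) = -(R - f)/4 = -R/4 + f/4)
j(u(-3) + N*2, d)² = (-(-3 - 1*2)/4 + (¼)*(-2/9))² = (-(-3 - 2)/4 - 1/18)² = (-¼*(-5) - 1/18)² = (5/4 - 1/18)² = (43/36)² = 1849/1296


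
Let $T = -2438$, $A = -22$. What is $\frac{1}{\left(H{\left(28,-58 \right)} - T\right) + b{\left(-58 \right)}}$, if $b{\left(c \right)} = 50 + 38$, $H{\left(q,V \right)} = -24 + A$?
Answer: $\frac{1}{2480} \approx 0.00040323$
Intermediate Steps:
$H{\left(q,V \right)} = -46$ ($H{\left(q,V \right)} = -24 - 22 = -46$)
$b{\left(c \right)} = 88$
$\frac{1}{\left(H{\left(28,-58 \right)} - T\right) + b{\left(-58 \right)}} = \frac{1}{\left(-46 - -2438\right) + 88} = \frac{1}{\left(-46 + 2438\right) + 88} = \frac{1}{2392 + 88} = \frac{1}{2480}$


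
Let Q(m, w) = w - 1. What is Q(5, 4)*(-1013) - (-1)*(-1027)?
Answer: -4066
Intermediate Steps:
Q(m, w) = -1 + w
Q(5, 4)*(-1013) - (-1)*(-1027) = (-1 + 4)*(-1013) - (-1)*(-1027) = 3*(-1013) - 1*1027 = -3039 - 1027 = -4066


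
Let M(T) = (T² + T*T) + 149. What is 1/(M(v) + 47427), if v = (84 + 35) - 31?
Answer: 1/63064 ≈ 1.5857e-5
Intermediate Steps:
v = 88 (v = 119 - 31 = 88)
M(T) = 149 + 2*T² (M(T) = (T² + T²) + 149 = 2*T² + 149 = 149 + 2*T²)
1/(M(v) + 47427) = 1/((149 + 2*88²) + 47427) = 1/((149 + 2*7744) + 47427) = 1/((149 + 15488) + 47427) = 1/(15637 + 47427) = 1/63064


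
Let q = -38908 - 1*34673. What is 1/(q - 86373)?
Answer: -1/159954 ≈ -6.2518e-6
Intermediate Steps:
q = -73581 (q = -38908 - 34673 = -73581)
1/(q - 86373) = 1/(-73581 - 86373) = 1/(-159954) = -1/159954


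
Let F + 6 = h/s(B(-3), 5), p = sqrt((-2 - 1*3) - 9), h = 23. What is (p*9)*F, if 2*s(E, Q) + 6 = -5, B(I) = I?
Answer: -1008*I*sqrt(14)/11 ≈ -342.87*I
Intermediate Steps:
s(E, Q) = -11/2 (s(E, Q) = -3 + (1/2)*(-5) = -3 - 5/2 = -11/2)
p = I*sqrt(14) (p = sqrt((-2 - 3) - 9) = sqrt(-5 - 9) = sqrt(-14) = I*sqrt(14) ≈ 3.7417*I)
F = -112/11 (F = -6 + 23/(-11/2) = -6 + 23*(-2/11) = -6 - 46/11 = -112/11 ≈ -10.182)
(p*9)*F = ((I*sqrt(14))*9)*(-112/11) = (9*I*sqrt(14))*(-112/11) = -1008*I*sqrt(14)/11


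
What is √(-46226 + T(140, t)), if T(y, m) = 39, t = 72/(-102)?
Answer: I*√46187 ≈ 214.91*I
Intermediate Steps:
t = -12/17 (t = 72*(-1/102) = -12/17 ≈ -0.70588)
√(-46226 + T(140, t)) = √(-46226 + 39) = √(-46187) = I*√46187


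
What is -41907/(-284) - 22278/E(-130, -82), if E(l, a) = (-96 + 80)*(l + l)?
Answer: 21000771/147680 ≈ 142.20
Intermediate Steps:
E(l, a) = -32*l
-41907/(-284) - 22278/E(-130, -82) = -41907/(-284) - 22278/((-32*(-130))) = -41907*(-1/284) - 22278/4160 = 41907/284 - 22278*1/4160 = 41907/284 - 11139/2080 = 21000771/147680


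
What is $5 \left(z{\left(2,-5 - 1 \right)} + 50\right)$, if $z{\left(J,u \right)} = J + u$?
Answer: $230$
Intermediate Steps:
$5 \left(z{\left(2,-5 - 1 \right)} + 50\right) = 5 \left(\left(2 - 6\right) + 50\right) = 5 \left(-4 + 50\right) = 5 \cdot 46 = 230$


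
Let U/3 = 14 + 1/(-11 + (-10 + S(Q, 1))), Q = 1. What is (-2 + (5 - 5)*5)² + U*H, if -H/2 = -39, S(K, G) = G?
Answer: 32683/10 ≈ 3268.3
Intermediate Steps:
H = 78 (H = -2*(-39) = 78)
U = 837/20 (U = 3*(14 + 1/(-11 + (-10 + 1))) = 3*(14 + 1/(-11 - 9)) = 3*(14 + 1/(-20)) = 3*(14 - 1/20) = 3*(279/20) = 837/20 ≈ 41.850)
(-2 + (5 - 5)*5)² + U*H = (-2 + (5 - 5)*5)² + (837/20)*78 = (-2 + 0*5)² + 32643/10 = (-2 + 0)² + 32643/10 = (-2)² + 32643/10 = 4 + 32643/10 = 32683/10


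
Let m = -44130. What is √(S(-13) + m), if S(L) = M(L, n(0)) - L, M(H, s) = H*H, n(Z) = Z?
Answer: 2*I*√10987 ≈ 209.64*I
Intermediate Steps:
M(H, s) = H²
S(L) = L² - L
√(S(-13) + m) = √(-13*(-1 - 13) - 44130) = √(-13*(-14) - 44130) = √(182 - 44130) = √(-43948) = 2*I*√10987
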